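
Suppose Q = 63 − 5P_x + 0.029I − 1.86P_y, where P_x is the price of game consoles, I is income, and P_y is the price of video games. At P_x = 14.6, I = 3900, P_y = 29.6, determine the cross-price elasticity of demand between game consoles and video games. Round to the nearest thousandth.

Substituting, Q = 63 − 5(14.6) + 0.029(3900) − 1.86(29.6) = 63 − 73 + 113.1 − 55.056 = 48.044.
∂Q/∂P_y = −1.86, so E_xy = -1.86·(29.6/48.044) ≈ -1.146.
E_xy < 0: the goods are complements.

-1.146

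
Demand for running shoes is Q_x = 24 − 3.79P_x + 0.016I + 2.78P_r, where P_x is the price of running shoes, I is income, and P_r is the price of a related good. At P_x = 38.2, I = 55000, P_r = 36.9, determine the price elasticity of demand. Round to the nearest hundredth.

Evaluating quantity at (P_x, I, P_r) gives Q_x = 24 − 3.79(38.2) + 0.016(55000) + 2.78(36.9) = 24 − 144.778 + 880 + 102.582 = 861.804.
∂Q_x/∂P_x = −3.79, so E_p = (−3.79)·(38.2/861.804) ≈ -0.17.
|E_p| < 1: demand is inelastic.

-0.17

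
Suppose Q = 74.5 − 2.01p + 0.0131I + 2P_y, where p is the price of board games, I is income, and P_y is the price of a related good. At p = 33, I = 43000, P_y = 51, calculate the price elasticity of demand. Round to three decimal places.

-0.098

Q = 74.5 − 2.01(33) + 0.0131(43000) + 2(51) = 74.5 − 66.33 + 563.3 + 102 = 673.47.
∂Q/∂p = −2.01, so E_p = (−2.01)·(33/673.47) ≈ -0.098.
|E_p| < 1: demand is inelastic.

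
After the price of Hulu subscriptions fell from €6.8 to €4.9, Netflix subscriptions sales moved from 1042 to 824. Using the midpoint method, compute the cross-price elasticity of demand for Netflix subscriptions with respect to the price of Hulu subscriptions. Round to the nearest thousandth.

%ΔQ_x = (824 − 1042)/[(1042+824)/2] = -218/933 ≈ -0.2337.
%ΔP_y = (4.9 − 6.8)/[(6.8+4.9)/2] ≈ -0.3248.
E_xy = -0.2337/-0.3248 ≈ 0.719.
E_xy > 0, so Netflix subscriptions and Hulu subscriptions are substitutes.

0.719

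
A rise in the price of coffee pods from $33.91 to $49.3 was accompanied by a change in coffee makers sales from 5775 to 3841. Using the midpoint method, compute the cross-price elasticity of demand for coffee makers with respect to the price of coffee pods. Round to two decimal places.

%ΔQ_x = (3841 − 5775)/[(5775+3841)/2] = -1934/4808 ≈ -0.4022.
%ΔP_y = (49.3 − 33.91)/[(33.91+49.3)/2] ≈ 0.3699.
E_xy = -0.4022/0.3699 ≈ -1.09.
E_xy < 0, so coffee makers and coffee pods are complements.

-1.09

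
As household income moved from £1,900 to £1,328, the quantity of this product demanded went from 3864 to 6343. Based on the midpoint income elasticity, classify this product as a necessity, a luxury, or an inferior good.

inferior

%ΔQ = (6343 − 3864)/[(3864+6343)/2] = 2479/5103.5 ≈ 0.4857.
%ΔY = (1,328 − 1,900)/[(1,900+1,328)/2] = -572/1614 ≈ -0.3544.
E_I = %ΔQ/%ΔY ≈ -1.371.
E_I < 0: inferior good.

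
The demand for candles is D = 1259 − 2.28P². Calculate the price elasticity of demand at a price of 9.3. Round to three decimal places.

At P = 9.3, D = 1061.8028.
dD/dP = −2·2.28·P = −42.408.
Point elasticity E = (dD/dP)·(P/D) = -42.408 × 9.3/1061.8028 ≈ -0.371.
|E| < 1, so demand is inelastic at this price.

-0.371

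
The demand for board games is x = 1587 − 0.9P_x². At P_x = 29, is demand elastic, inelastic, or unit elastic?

elastic

At P_x = 29, x = 830.1.
dx/dP_x = −2·0.9·P_x = −52.2.
Point elasticity E = (dx/dP_x)·(P_x/x) = -52.2 × 29/830.1 ≈ -1.824.
|E| ≈ 1.824 > 1, so demand is elastic.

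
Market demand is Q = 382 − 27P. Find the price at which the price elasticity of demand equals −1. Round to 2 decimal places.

For linear demand Q = a − bP, E = −bP/(a − bP). |E| = 1 ⇒ bP = a − bP ⇒ P = a/(2b).
P = 382/(2·27) ≈ 7.07.

7.07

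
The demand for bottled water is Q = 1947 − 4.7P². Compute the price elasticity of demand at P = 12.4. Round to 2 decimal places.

At P = 12.4, Q = 1224.328.
dQ/dP = −2·4.7·P = −116.56.
Point elasticity E = (dQ/dP)·(P/Q) = -116.56 × 12.4/1224.328 ≈ -1.18.
|E| > 1, so demand is elastic at this price.

-1.18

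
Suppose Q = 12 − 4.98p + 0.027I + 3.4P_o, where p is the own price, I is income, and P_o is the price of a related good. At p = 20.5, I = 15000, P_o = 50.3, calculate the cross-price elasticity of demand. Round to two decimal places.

0.35

At the given point, Q = 12 − 4.98(20.5) + 0.027(15000) + 3.4(50.3) = 12 − 102.09 + 405 + 171.02 = 485.93.
∂Q/∂P_o = +3.4, so E_xy = 3.4·(50.3/485.93) ≈ 0.35.
E_xy > 0: the goods are substitutes.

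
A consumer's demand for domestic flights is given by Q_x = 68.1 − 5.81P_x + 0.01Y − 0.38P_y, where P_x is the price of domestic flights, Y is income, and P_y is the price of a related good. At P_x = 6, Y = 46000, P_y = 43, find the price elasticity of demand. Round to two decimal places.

-0.07

First evaluate Q_x: 68.1 − 5.81(6) + 0.01(46000) − 0.38(43) = 68.1 − 34.86 + 460 − 16.34 = 476.9.
∂Q_x/∂P_x = −5.81, so E_p = (−5.81)·(6/476.9) ≈ -0.07.
|E_p| < 1: demand is inelastic.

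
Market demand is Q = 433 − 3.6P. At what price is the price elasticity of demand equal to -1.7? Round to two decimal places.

Set −bP/(a − bP) = −1.7 ⇒ bP = 1.7(a − bP) ⇒ bP(1+1.7) = 1.7·a.
P = 1.7·433/(3.6·2.7) ≈ 75.73.

75.73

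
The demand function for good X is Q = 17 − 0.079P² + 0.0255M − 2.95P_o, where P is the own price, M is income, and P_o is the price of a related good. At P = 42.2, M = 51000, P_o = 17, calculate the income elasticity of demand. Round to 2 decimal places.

First evaluate Q: 17 − 0.079(42.2)² + 0.0255(51000) − 2.95(17) = 17 − 140.6864 + 1300.5 − 50.15 = 1126.6636.
∂Q/∂M = +0.0255, so E_I = 0.0255·(51000/1126.6636) ≈ 1.15.
E_I > 1: normal good (luxury).

1.15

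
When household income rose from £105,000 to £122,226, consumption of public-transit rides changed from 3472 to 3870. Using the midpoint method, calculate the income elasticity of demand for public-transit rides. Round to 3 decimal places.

%ΔQ = (3870 − 3472)/[(3472+3870)/2] = 398/3671 ≈ 0.1084.
%ΔY = (122,226 − 105,000)/[(105,000+122,226)/2] = 17226/113613 ≈ 0.1516.
E_I = %ΔQ/%ΔY ≈ 0.715.
E_I ∈ (0,1): normal good (necessity).

0.715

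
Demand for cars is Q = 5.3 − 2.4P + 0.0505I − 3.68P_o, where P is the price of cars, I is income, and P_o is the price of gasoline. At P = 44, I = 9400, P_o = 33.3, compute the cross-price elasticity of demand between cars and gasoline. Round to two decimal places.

Evaluating quantity at (P, I, P_o) gives Q = 5.3 − 2.4(44) + 0.0505(9400) − 3.68(33.3) = 5.3 − 105.6 + 474.7 − 122.544 = 251.856.
∂Q/∂P_o = −3.68, so E_xy = -3.68·(33.3/251.856) ≈ -0.49.
E_xy < 0: the goods are complements.

-0.49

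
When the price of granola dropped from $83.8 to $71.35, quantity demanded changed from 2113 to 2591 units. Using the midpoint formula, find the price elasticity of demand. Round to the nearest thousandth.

-1.266

%ΔQ = (2591 − 2113)/[(2113 + 2591)/2] = 478/2352 ≈ 0.2032.
%ΔP = (71.35 − 83.8)/[(83.8 + 71.35)/2] = -12.45/77.575 ≈ -0.1605.
Arc elasticity E = %ΔQ/%ΔP ≈ 0.2032/-0.1605 ≈ -1.266.
|E| > 1: demand is elastic over this range.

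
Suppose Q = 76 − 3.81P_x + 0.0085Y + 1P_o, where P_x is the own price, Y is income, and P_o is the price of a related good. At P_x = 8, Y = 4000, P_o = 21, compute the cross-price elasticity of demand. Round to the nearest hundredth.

Substituting, Q = 76 − 3.81(8) + 0.0085(4000) + 1(21) = 76 − 30.48 + 34 + 21 = 100.52.
∂Q/∂P_o = +1, so E_xy = 1·(21/100.52) ≈ 0.21.
E_xy > 0: the goods are substitutes.

0.21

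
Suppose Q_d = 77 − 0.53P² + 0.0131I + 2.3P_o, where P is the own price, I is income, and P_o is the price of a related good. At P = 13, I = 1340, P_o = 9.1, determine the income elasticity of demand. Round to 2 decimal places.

Substituting, Q_d = 77 − 0.53(13)² + 0.0131(1340) + 2.3(9.1) = 77 − 89.57 + 17.554 + 20.93 = 25.914.
∂Q_d/∂I = +0.0131, so E_I = 0.0131·(1340/25.914) ≈ 0.68.
E_I ∈ (0,1): normal good (necessity).

0.68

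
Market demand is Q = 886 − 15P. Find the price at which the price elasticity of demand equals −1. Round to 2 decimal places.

For linear demand Q = a − bP, E = −bP/(a − bP). |E| = 1 ⇒ bP = a − bP ⇒ P = a/(2b).
P = 886/(2·15) ≈ 29.53.

29.53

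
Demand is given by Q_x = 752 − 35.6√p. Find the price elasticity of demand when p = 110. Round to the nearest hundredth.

At p = 110, Q_x = 378.6241.
dQ_x/dp = −35.6/(2√p) = −35.6/(2·10.4881).
Point elasticity E = (dQ_x/dp)·(p/Q_x) = -1.6972 × 110/378.6241 ≈ -0.49.
|E| < 1, so demand is inelastic at this price.

-0.49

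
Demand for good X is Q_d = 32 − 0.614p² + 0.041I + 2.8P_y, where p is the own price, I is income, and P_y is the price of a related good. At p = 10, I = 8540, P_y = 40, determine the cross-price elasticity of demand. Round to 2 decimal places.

0.26

Evaluating quantity at (p, I, P_y) gives Q_d = 32 − 0.614(10)² + 0.041(8540) + 2.8(40) = 32 − 61.4 + 350.14 + 112 = 432.74.
∂Q_d/∂P_y = +2.8, so E_xy = 2.8·(40/432.74) ≈ 0.26.
E_xy > 0: the goods are substitutes.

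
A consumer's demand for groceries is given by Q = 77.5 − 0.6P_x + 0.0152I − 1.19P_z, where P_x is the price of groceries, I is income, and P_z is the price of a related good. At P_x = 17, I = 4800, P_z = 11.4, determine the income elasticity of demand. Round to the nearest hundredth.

0.58

Substituting, Q = 77.5 − 0.6(17) + 0.0152(4800) − 1.19(11.4) = 77.5 − 10.2 + 72.96 − 13.566 = 126.694.
∂Q/∂I = +0.0152, so E_I = 0.0152·(4800/126.694) ≈ 0.58.
E_I ∈ (0,1): normal good (necessity).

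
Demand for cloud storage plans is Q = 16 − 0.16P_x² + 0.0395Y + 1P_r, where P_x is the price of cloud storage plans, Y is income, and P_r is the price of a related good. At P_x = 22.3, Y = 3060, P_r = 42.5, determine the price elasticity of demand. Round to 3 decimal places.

-1.594

Evaluating quantity at (P_x, Y, P_r) gives Q = 16 − 0.16(22.3)² + 0.0395(3060) + 1(42.5) = 16 − 79.5664 + 120.87 + 42.5 = 99.8036.
∂Q/∂P_x = −2·0.16·P_x = -7.136, so E_p = -7.136·(22.3/99.8036) ≈ -1.594.
|E_p| > 1: demand is elastic.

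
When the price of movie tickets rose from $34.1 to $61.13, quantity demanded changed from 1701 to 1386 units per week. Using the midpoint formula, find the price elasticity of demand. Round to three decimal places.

-0.360

%Δq = (1386 − 1701)/[(1701 + 1386)/2] = -315/1543.5 ≈ -0.2041.
%Δp = (61.13 − 34.1)/[(34.1 + 61.13)/2] = 27.03/47.615 ≈ 0.5677.
Arc elasticity E = %Δq/%Δp ≈ -0.2041/0.5677 ≈ -0.360.
|E| < 1: demand is inelastic over this range.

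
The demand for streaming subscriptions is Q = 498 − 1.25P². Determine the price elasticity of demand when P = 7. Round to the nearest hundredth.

-0.28

At P = 7, Q = 436.75.
dQ/dP = −2·1.25·P = −17.5.
Point elasticity E = (dQ/dP)·(P/Q) = -17.5 × 7/436.75 ≈ -0.28.
|E| < 1, so demand is inelastic at this price.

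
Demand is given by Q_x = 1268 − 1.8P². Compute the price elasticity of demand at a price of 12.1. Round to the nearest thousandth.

-0.525

At P = 12.1, Q_x = 1004.462.
dQ_x/dP = −2·1.8·P = −43.56.
Point elasticity E = (dQ_x/dP)·(P/Q_x) = -43.56 × 12.1/1004.462 ≈ -0.525.
|E| < 1, so demand is inelastic at this price.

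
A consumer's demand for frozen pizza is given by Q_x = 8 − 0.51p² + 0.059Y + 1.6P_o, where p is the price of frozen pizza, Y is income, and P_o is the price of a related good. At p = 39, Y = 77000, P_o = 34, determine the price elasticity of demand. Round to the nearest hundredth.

-0.41

First evaluate Q_x: 8 − 0.51(39)² + 0.059(77000) + 1.6(34) = 8 − 775.71 + 4543 + 54.4 = 3829.69.
∂Q_x/∂p = −2·0.51·p = -39.78, so E_p = -39.78·(39/3829.69) ≈ -0.41.
|E_p| < 1: demand is inelastic.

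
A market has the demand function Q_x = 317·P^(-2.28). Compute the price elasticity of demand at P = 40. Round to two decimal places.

-2.28

For a Cobb–Douglas (constant-elasticity) form Q_x = A·P^α·…, the elasticity with respect to P equals the exponent α at every point.
Here the exponent on P is -2.28, so the price elasticity of demand is -2.28.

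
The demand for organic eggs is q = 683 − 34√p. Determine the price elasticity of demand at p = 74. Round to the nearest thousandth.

At p = 74, q = 390.5209.
dq/dp = −34/(2√p) = −34/(2·8.6023).
Point elasticity E = (dq/dp)·(p/q) = -1.9762 × 74/390.5209 ≈ -0.374.
|E| < 1, so demand is inelastic at this price.

-0.374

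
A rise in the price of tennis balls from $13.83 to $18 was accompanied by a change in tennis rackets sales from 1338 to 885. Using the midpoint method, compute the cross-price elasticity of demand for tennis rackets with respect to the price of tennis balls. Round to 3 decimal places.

%ΔQ_x = (885 − 1338)/[(1338+885)/2] = -453/1111.5 ≈ -0.4076.
%ΔP_y = (18 − 13.83)/[(13.83+18)/2] ≈ 0.2620.
E_xy = -0.4076/0.2620 ≈ -1.555.
E_xy < 0, so tennis rackets and tennis balls are complements.

-1.555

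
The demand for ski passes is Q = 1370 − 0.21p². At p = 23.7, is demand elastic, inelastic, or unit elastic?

At p = 23.7, Q = 1252.0451.
dQ/dp = −2·0.21·p = −9.954.
Point elasticity E = (dQ/dp)·(p/Q) = -9.954 × 23.7/1252.0451 ≈ -0.188.
|E| ≈ 0.188 < 1, so demand is inelastic.

inelastic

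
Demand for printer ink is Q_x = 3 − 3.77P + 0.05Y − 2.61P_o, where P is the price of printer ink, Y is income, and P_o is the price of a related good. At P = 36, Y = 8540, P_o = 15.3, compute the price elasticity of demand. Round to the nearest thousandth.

-0.534

At the given point, Q_x = 3 − 3.77(36) + 0.05(8540) − 2.61(15.3) = 3 − 135.72 + 427 − 39.933 = 254.347.
∂Q_x/∂P = −3.77, so E_p = (−3.77)·(36/254.347) ≈ -0.534.
|E_p| < 1: demand is inelastic.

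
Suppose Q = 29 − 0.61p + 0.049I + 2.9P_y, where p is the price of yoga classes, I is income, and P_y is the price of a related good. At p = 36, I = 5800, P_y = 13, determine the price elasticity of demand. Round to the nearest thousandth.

Q = 29 − 0.61(36) + 0.049(5800) + 2.9(13) = 29 − 21.96 + 284.2 + 37.7 = 328.94.
∂Q/∂p = −0.61, so E_p = (−0.61)·(36/328.94) ≈ -0.067.
|E_p| < 1: demand is inelastic.

-0.067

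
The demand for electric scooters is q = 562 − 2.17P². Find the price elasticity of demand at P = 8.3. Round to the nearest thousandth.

At P = 8.3, q = 412.5087.
dq/dP = −2·2.17·P = −36.022.
Point elasticity E = (dq/dP)·(P/q) = -36.022 × 8.3/412.5087 ≈ -0.725.
|E| < 1, so demand is inelastic at this price.

-0.725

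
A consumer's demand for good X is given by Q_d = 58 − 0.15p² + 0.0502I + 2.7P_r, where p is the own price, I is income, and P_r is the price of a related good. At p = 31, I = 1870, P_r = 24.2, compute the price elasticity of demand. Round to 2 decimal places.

-3.95

Substituting, Q_d = 58 − 0.15(31)² + 0.0502(1870) + 2.7(24.2) = 58 − 144.15 + 93.874 + 65.34 = 73.064.
∂Q_d/∂p = −2·0.15·p = -9.3, so E_p = -9.3·(31/73.064) ≈ -3.95.
|E_p| > 1: demand is elastic.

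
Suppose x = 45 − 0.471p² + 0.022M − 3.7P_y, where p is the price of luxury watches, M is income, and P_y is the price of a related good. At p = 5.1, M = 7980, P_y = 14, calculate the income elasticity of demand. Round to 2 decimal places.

At the given point, x = 45 − 0.471(5.1)² + 0.022(7980) − 3.7(14) = 45 − 12.2507 + 175.56 − 51.8 = 156.5093.
∂x/∂M = +0.022, so E_I = 0.022·(7980/156.5093) ≈ 1.12.
E_I > 1: normal good (luxury).

1.12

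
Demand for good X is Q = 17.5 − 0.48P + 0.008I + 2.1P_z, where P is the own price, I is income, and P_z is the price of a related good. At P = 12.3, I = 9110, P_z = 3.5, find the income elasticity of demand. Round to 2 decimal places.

0.79

Evaluating quantity at (P, I, P_z) gives Q = 17.5 − 0.48(12.3) + 0.008(9110) + 2.1(3.5) = 17.5 − 5.904 + 72.88 + 7.35 = 91.826.
∂Q/∂I = +0.008, so E_I = 0.008·(9110/91.826) ≈ 0.79.
E_I ∈ (0,1): normal good (necessity).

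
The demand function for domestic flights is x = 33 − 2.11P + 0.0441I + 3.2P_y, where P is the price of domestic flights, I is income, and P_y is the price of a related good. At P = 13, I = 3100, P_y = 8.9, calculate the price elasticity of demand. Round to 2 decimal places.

Substituting, x = 33 − 2.11(13) + 0.0441(3100) + 3.2(8.9) = 33 − 27.43 + 136.71 + 28.48 = 170.76.
∂x/∂P = −2.11, so E_p = (−2.11)·(13/170.76) ≈ -0.16.
|E_p| < 1: demand is inelastic.

-0.16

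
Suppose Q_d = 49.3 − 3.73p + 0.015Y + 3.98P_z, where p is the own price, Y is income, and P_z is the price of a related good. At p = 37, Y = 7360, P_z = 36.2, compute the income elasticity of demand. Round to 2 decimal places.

0.67

Evaluating quantity at (p, Y, P_z) gives Q_d = 49.3 − 3.73(37) + 0.015(7360) + 3.98(36.2) = 49.3 − 138.01 + 110.4 + 144.076 = 165.766.
∂Q_d/∂Y = +0.015, so E_I = 0.015·(7360/165.766) ≈ 0.67.
E_I ∈ (0,1): normal good (necessity).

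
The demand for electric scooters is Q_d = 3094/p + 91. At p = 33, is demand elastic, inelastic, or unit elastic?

inelastic

At p = 33, Q_d = 184.7576.
dQ_d/dp = −3094/p² = −2.8411.
Point elasticity E = (dQ_d/dp)·(p/Q_d) = -2.8411 × 33/184.7576 ≈ -0.507.
|E| ≈ 0.507 < 1, so demand is inelastic.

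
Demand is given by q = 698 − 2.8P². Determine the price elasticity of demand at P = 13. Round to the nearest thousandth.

At P = 13, q = 224.8.
dq/dP = −2·2.8·P = −72.8.
Point elasticity E = (dq/dP)·(P/q) = -72.8 × 13/224.8 ≈ -4.210.
|E| > 1, so demand is elastic at this price.

-4.210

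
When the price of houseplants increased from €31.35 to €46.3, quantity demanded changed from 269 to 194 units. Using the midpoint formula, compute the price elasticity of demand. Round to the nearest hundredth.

-0.84

%Δq = (194 − 269)/[(269 + 194)/2] = -75/231.5 ≈ -0.3240.
%ΔP = (46.3 − 31.35)/[(31.35 + 46.3)/2] = 14.95/38.825 ≈ 0.3851.
Arc elasticity E = %Δq/%ΔP ≈ -0.3240/0.3851 ≈ -0.84.
|E| < 1: demand is inelastic over this range.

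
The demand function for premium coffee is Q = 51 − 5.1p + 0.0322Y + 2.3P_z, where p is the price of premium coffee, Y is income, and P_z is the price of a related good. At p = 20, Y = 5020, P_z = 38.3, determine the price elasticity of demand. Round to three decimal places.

-0.513

Substituting, Q = 51 − 5.1(20) + 0.0322(5020) + 2.3(38.3) = 51 − 102 + 161.644 + 88.09 = 198.734.
∂Q/∂p = −5.1, so E_p = (−5.1)·(20/198.734) ≈ -0.513.
|E_p| < 1: demand is inelastic.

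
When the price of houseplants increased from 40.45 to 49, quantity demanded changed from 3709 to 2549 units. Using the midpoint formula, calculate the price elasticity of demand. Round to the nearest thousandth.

%Δq = (2549 − 3709)/[(3709 + 2549)/2] = -1160/3129 ≈ -0.3707.
%ΔP = (49 − 40.45)/[(40.45 + 49)/2] = 8.55/44.725 ≈ 0.1912.
Arc elasticity E = %Δq/%ΔP ≈ -0.3707/0.1912 ≈ -1.939.
|E| > 1: demand is elastic over this range.

-1.939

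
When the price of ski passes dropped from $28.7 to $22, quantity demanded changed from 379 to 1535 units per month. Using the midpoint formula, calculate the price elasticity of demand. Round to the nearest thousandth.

-4.570

%ΔQ = (1535 − 379)/[(379 + 1535)/2] = 1156/957 ≈ 1.2079.
%Δp = (22 − 28.7)/[(28.7 + 22)/2] = -6.7/25.35 ≈ -0.2643.
Arc elasticity E = %ΔQ/%Δp ≈ 1.2079/-0.2643 ≈ -4.570.
|E| > 1: demand is elastic over this range.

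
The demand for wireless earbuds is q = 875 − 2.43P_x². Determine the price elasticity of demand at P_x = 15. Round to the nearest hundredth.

At P_x = 15, q = 328.25.
dq/dP_x = −2·2.43·P_x = −72.9.
Point elasticity E = (dq/dP_x)·(P_x/q) = -72.9 × 15/328.25 ≈ -3.33.
|E| > 1, so demand is elastic at this price.

-3.33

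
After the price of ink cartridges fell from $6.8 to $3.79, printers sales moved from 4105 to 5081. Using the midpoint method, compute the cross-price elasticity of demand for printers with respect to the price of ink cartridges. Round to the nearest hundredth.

-0.37

%ΔQ_x = (5081 − 4105)/[(4105+5081)/2] = 976/4593 ≈ 0.2125.
%ΔP_y = (3.79 − 6.8)/[(6.8+3.79)/2] ≈ -0.5685.
E_xy = 0.2125/-0.5685 ≈ -0.37.
E_xy < 0, so printers and ink cartridges are complements.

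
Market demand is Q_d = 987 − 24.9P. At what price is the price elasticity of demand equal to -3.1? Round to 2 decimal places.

Set −bP/(a − bP) = −3.1 ⇒ bP = 3.1(a − bP) ⇒ bP(1+3.1) = 3.1·a.
P = 3.1·987/(24.9·4.1) ≈ 29.97.

29.97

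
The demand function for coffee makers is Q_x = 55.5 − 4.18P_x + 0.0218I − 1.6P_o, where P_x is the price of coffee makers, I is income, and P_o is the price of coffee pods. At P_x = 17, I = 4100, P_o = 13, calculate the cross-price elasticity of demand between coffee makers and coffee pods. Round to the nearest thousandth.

-0.392

Q_x = 55.5 − 4.18(17) + 0.0218(4100) − 1.6(13) = 55.5 − 71.06 + 89.38 − 20.8 = 53.02.
∂Q_x/∂P_o = −1.6, so E_xy = -1.6·(13/53.02) ≈ -0.392.
E_xy < 0: the goods are complements.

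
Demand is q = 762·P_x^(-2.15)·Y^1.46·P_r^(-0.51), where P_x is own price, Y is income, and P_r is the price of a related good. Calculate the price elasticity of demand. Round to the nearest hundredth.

-2.15

For a Cobb–Douglas (constant-elasticity) form q = A·P_x^α·…, the elasticity with respect to P_x equals the exponent α at every point.
Here the exponent on P_x is -2.15, so the price elasticity of demand is -2.15.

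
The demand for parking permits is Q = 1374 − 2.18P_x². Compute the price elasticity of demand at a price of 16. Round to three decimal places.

At P_x = 16, Q = 815.92.
dQ/dP_x = −2·2.18·P_x = −69.76.
Point elasticity E = (dQ/dP_x)·(P_x/Q) = -69.76 × 16/815.92 ≈ -1.368.
|E| > 1, so demand is elastic at this price.

-1.368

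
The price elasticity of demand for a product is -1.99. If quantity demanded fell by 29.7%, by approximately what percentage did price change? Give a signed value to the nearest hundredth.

14.92

%ΔQ ≈ E × %ΔP ⇒ %ΔP = %ΔQ / E = (-29.7%)/(-1.99) ≈ 14.92%.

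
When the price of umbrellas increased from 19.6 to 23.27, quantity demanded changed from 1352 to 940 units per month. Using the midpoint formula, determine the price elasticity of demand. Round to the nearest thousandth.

-2.100

%Δq = (940 − 1352)/[(1352 + 940)/2] = -412/1146 ≈ -0.3595.
%ΔP = (23.27 − 19.6)/[(19.6 + 23.27)/2] = 3.67/21.435 ≈ 0.1712.
Arc elasticity E = %Δq/%ΔP ≈ -0.3595/0.1712 ≈ -2.100.
|E| > 1: demand is elastic over this range.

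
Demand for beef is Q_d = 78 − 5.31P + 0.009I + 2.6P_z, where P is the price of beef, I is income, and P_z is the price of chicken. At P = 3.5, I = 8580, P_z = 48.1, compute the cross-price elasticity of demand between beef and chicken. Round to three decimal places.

Evaluating quantity at (P, I, P_z) gives Q_d = 78 − 5.31(3.5) + 0.009(8580) + 2.6(48.1) = 78 − 18.585 + 77.22 + 125.06 = 261.695.
∂Q_d/∂P_z = +2.6, so E_xy = 2.6·(48.1/261.695) ≈ 0.478.
E_xy > 0: the goods are substitutes.

0.478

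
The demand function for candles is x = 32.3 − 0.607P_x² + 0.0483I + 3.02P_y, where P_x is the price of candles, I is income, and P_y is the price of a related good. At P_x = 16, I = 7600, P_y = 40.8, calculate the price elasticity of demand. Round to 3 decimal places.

At the given point, x = 32.3 − 0.607(16)² + 0.0483(7600) + 3.02(40.8) = 32.3 − 155.392 + 367.08 + 123.216 = 367.204.
∂x/∂P_x = −2·0.607·P_x = -19.424, so E_p = -19.424·(16/367.204) ≈ -0.846.
|E_p| < 1: demand is inelastic.

-0.846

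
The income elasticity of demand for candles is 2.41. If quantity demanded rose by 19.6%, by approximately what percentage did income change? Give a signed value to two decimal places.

%ΔQ ≈ E × %ΔI ⇒ %ΔI = %ΔQ / E = (19.6%)/(2.41) ≈ 8.13%.

8.13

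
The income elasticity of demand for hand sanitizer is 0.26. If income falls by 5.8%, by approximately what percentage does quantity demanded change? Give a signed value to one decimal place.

-1.5

%ΔQ ≈ E × %ΔI = (0.26) × (-5.8%) ≈ -1.5%.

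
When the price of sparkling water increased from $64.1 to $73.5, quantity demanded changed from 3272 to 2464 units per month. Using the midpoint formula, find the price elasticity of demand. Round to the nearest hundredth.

%ΔQ = (2464 − 3272)/[(3272 + 2464)/2] = -808/2868 ≈ -0.2817.
%ΔP = (73.5 − 64.1)/[(64.1 + 73.5)/2] = 9.4/68.8 ≈ 0.1366.
Arc elasticity E = %ΔQ/%ΔP ≈ -0.2817/0.1366 ≈ -2.06.
|E| > 1: demand is elastic over this range.

-2.06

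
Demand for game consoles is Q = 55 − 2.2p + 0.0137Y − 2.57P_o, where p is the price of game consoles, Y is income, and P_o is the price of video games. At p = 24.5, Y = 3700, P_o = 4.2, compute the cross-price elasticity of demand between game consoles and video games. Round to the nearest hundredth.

-0.26

Evaluating quantity at (p, Y, P_o) gives Q = 55 − 2.2(24.5) + 0.0137(3700) − 2.57(4.2) = 55 − 53.9 + 50.69 − 10.794 = 40.996.
∂Q/∂P_o = −2.57, so E_xy = -2.57·(4.2/40.996) ≈ -0.26.
E_xy < 0: the goods are complements.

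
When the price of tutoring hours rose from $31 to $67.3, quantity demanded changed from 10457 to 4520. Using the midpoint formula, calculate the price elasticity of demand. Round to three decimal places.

-1.073

%ΔQ = (4520 − 10457)/[(10457 + 4520)/2] = -5937/7488.5 ≈ -0.7928.
%ΔP = (67.3 − 31)/[(31 + 67.3)/2] = 36.3/49.15 ≈ 0.7386.
Arc elasticity E = %ΔQ/%ΔP ≈ -0.7928/0.7386 ≈ -1.073.
|E| > 1: demand is elastic over this range.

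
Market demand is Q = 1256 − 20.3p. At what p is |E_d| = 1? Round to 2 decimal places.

For linear demand Q = a − bp, E = −bp/(a − bp). |E| = 1 ⇒ bp = a − bp ⇒ p = a/(2b).
p = 1256/(2·20.3) ≈ 30.94.

30.94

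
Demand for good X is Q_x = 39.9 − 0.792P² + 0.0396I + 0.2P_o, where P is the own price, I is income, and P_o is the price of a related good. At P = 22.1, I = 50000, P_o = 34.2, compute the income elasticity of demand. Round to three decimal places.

Q_x = 39.9 − 0.792(22.1)² + 0.0396(50000) + 0.2(34.2) = 39.9 − 386.8207 + 1980 + 6.84 = 1639.9193.
∂Q_x/∂I = +0.0396, so E_I = 0.0396·(50000/1639.9193) ≈ 1.207.
E_I > 1: normal good (luxury).

1.207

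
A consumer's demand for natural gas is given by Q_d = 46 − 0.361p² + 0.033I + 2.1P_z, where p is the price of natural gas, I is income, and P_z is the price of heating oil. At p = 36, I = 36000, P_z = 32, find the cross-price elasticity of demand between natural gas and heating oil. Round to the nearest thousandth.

At the given point, Q_d = 46 − 0.361(36)² + 0.033(36000) + 2.1(32) = 46 − 467.856 + 1188 + 67.2 = 833.344.
∂Q_d/∂P_z = +2.1, so E_xy = 2.1·(32/833.344) ≈ 0.081.
E_xy > 0: the goods are substitutes.

0.081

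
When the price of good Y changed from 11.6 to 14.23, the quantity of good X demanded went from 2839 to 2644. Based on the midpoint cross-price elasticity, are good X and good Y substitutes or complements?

complements

%ΔQ_x = (2644 − 2839)/[(2839+2644)/2] = -195/2741.5 ≈ -0.0711.
%ΔP_y = (14.23 − 11.6)/[(11.6+14.23)/2] ≈ 0.2036.
E_xy = -0.0711/0.2036 ≈ -0.349.
E_xy < 0, so the goods are complements.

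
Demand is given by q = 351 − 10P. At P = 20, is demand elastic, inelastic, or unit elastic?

elastic

At P = 20, q = 151.
dq/dP = −10.
Point elasticity E = (dq/dP)·(P/q) = -10 × 20/151 ≈ -1.325.
|E| ≈ 1.325 > 1, so demand is elastic.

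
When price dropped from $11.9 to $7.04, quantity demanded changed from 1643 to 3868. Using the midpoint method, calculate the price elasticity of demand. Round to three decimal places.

%Δq = (3868 − 1643)/[(1643 + 3868)/2] = 2225/2755.5 ≈ 0.8075.
%ΔP = (7.04 − 11.9)/[(11.9 + 7.04)/2] = -4.86/9.47 ≈ -0.5132.
Arc elasticity E = %Δq/%ΔP ≈ 0.8075/-0.5132 ≈ -1.573.
|E| > 1: demand is elastic over this range.

-1.573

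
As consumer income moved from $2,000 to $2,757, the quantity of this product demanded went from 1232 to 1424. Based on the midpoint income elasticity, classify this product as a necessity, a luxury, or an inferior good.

necessity

%ΔQ = (1424 − 1232)/[(1232+1424)/2] = 192/1328 ≈ 0.1446.
%ΔI = (2,757 − 2,000)/[(2,000+2,757)/2] = 757/2378.5 ≈ 0.3183.
E_I = %ΔQ/%ΔI ≈ 0.454.
E_I ∈ (0,1): normal good (necessity).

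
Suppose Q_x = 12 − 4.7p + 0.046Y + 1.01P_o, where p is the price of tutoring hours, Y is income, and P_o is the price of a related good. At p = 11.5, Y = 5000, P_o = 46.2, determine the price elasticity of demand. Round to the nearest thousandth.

-0.230

Evaluating quantity at (p, Y, P_o) gives Q_x = 12 − 4.7(11.5) + 0.046(5000) + 1.01(46.2) = 12 − 54.05 + 230 + 46.662 = 234.612.
∂Q_x/∂p = −4.7, so E_p = (−4.7)·(11.5/234.612) ≈ -0.230.
|E_p| < 1: demand is inelastic.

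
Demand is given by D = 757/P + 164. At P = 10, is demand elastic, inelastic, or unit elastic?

inelastic

At P = 10, D = 239.7.
dD/dP = −757/P² = −7.57.
Point elasticity E = (dD/dP)·(P/D) = -7.57 × 10/239.7 ≈ -0.316.
|E| ≈ 0.316 < 1, so demand is inelastic.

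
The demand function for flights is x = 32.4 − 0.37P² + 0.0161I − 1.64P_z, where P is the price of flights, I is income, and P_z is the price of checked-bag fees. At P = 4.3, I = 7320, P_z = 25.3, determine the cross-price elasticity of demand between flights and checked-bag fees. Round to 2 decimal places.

Evaluating quantity at (P, I, P_z) gives x = 32.4 − 0.37(4.3)² + 0.0161(7320) − 1.64(25.3) = 32.4 − 6.8413 + 117.852 − 41.492 = 101.9187.
∂x/∂P_z = −1.64, so E_xy = -1.64·(25.3/101.9187) ≈ -0.41.
E_xy < 0: the goods are complements.

-0.41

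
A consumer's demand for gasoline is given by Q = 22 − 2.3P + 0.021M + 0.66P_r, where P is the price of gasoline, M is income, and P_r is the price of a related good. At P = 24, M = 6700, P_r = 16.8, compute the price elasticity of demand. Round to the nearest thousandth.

Substituting, Q = 22 − 2.3(24) + 0.021(6700) + 0.66(16.8) = 22 − 55.2 + 140.7 + 11.088 = 118.588.
∂Q/∂P = −2.3, so E_p = (−2.3)·(24/118.588) ≈ -0.465.
|E_p| < 1: demand is inelastic.

-0.465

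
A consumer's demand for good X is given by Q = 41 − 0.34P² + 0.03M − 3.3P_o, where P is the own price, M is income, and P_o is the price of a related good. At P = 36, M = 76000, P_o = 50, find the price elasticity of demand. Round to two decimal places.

-0.51

Evaluating quantity at (P, M, P_o) gives Q = 41 − 0.34(36)² + 0.03(76000) − 3.3(50) = 41 − 440.64 + 2280 − 165 = 1715.36.
∂Q/∂P = −2·0.34·P = -24.48, so E_p = -24.48·(36/1715.36) ≈ -0.51.
|E_p| < 1: demand is inelastic.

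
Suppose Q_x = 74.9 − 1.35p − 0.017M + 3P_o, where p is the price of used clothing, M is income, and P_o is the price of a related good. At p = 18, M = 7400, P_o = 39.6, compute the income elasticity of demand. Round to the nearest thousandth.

First evaluate Q_x: 74.9 − 1.35(18) − 0.017(7400) + 3(39.6) = 74.9 − 24.3 − 125.8 + 118.8 = 43.6.
∂Q_x/∂M = −0.017, so E_I = -0.017·(7400/43.6) ≈ -2.885.
E_I < 0: inferior good.

-2.885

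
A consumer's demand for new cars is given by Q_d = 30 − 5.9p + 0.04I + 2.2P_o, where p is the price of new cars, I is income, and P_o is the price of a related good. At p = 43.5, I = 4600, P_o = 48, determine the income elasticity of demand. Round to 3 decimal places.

Evaluating quantity at (p, I, P_o) gives Q_d = 30 − 5.9(43.5) + 0.04(4600) + 2.2(48) = 30 − 256.65 + 184 + 105.6 = 62.95.
∂Q_d/∂I = +0.04, so E_I = 0.04·(4600/62.95) ≈ 2.923.
E_I > 1: normal good (luxury).

2.923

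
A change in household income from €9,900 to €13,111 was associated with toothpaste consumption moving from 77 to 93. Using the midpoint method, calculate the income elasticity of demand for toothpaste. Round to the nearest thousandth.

0.674

%ΔQ = (93 − 77)/[(77+93)/2] = 16/85 ≈ 0.1882.
%ΔI = (13,111 − 9,900)/[(9,900+13,111)/2] = 3211/11505.5 ≈ 0.2791.
E_I = %ΔQ/%ΔI ≈ 0.674.
E_I ∈ (0,1): normal good (necessity).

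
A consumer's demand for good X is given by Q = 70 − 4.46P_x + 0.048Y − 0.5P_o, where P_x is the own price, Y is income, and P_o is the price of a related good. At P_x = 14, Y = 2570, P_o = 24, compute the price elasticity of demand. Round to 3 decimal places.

-0.525

At the given point, Q = 70 − 4.46(14) + 0.048(2570) − 0.5(24) = 70 − 62.44 + 123.36 − 12 = 118.92.
∂Q/∂P_x = −4.46, so E_p = (−4.46)·(14/118.92) ≈ -0.525.
|E_p| < 1: demand is inelastic.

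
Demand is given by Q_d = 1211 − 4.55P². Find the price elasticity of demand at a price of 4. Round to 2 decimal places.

-0.13

At P = 4, Q_d = 1138.2.
dQ_d/dP = −2·4.55·P = −36.4.
Point elasticity E = (dQ_d/dP)·(P/Q_d) = -36.4 × 4/1138.2 ≈ -0.13.
|E| < 1, so demand is inelastic at this price.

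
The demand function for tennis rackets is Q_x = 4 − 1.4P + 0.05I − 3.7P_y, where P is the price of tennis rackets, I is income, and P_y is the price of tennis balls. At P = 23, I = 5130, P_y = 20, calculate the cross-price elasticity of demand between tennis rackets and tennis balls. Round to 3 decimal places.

First evaluate Q_x: 4 − 1.4(23) + 0.05(5130) − 3.7(20) = 4 − 32.2 + 256.5 − 74 = 154.3.
∂Q_x/∂P_y = −3.7, so E_xy = -3.7·(20/154.3) ≈ -0.480.
E_xy < 0: the goods are complements.

-0.480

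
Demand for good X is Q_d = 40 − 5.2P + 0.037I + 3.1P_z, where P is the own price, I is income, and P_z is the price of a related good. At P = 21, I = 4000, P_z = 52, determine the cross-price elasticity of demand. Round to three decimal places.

0.672

First evaluate Q_d: 40 − 5.2(21) + 0.037(4000) + 3.1(52) = 40 − 109.2 + 148 + 161.2 = 240.
∂Q_d/∂P_z = +3.1, so E_xy = 3.1·(52/240) ≈ 0.672.
E_xy > 0: the goods are substitutes.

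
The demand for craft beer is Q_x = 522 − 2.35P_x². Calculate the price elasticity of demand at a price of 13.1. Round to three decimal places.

-6.794

At P_x = 13.1, Q_x = 118.7165.
dQ_x/dP_x = −2·2.35·P_x = −61.57.
Point elasticity E = (dQ_x/dP_x)·(P_x/Q_x) = -61.57 × 13.1/118.7165 ≈ -6.794.
|E| > 1, so demand is elastic at this price.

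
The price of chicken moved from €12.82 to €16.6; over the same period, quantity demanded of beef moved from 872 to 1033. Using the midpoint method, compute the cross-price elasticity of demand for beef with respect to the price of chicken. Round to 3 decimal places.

0.658

%ΔQ_x = (1033 − 872)/[(872+1033)/2] = 161/952.5 ≈ 0.1690.
%ΔP_y = (16.6 − 12.82)/[(12.82+16.6)/2] ≈ 0.2570.
E_xy = 0.1690/0.2570 ≈ 0.658.
E_xy > 0, so beef and chicken are substitutes.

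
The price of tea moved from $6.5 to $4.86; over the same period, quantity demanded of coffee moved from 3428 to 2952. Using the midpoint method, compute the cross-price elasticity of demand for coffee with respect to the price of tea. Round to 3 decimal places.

%ΔQ_x = (2952 − 3428)/[(3428+2952)/2] = -476/3190 ≈ -0.1492.
%ΔP_y = (4.86 − 6.5)/[(6.5+4.86)/2] ≈ -0.2887.
E_xy = -0.1492/-0.2887 ≈ 0.517.
E_xy > 0, so coffee and tea are substitutes.

0.517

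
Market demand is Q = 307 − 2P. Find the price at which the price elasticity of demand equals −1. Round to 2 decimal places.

76.75

For linear demand Q = a − bP, E = −bP/(a − bP). |E| = 1 ⇒ bP = a − bP ⇒ P = a/(2b).
P = 307/(2·2) = 76.75.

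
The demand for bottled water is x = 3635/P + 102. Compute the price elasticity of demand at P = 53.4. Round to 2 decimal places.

At P = 53.4, x = 170.0712.
dx/dP = −3635/P² = −1.2747.
Point elasticity E = (dx/dP)·(P/x) = -1.2747 × 53.4/170.0712 ≈ -0.40.
|E| < 1, so demand is inelastic at this price.

-0.40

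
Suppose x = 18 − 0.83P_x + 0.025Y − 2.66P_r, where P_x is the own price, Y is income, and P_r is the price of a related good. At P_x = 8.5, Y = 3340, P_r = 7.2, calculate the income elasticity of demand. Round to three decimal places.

Evaluating quantity at (P_x, Y, P_r) gives x = 18 − 0.83(8.5) + 0.025(3340) − 2.66(7.2) = 18 − 7.055 + 83.5 − 19.152 = 75.293.
∂x/∂Y = +0.025, so E_I = 0.025·(3340/75.293) ≈ 1.109.
E_I > 1: normal good (luxury).

1.109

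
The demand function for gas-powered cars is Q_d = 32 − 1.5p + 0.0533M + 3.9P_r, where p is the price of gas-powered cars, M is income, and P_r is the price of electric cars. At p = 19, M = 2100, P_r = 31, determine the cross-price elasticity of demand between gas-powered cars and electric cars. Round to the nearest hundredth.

Q_d = 32 − 1.5(19) + 0.0533(2100) + 3.9(31) = 32 − 28.5 + 111.93 + 120.9 = 236.33.
∂Q_d/∂P_r = +3.9, so E_xy = 3.9·(31/236.33) ≈ 0.51.
E_xy > 0: the goods are substitutes.

0.51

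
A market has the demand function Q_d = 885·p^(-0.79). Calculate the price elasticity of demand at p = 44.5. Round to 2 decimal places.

For a Cobb–Douglas (constant-elasticity) form Q_d = A·p^α·…, the elasticity with respect to p equals the exponent α at every point.
Here the exponent on p is -0.79, so the price elasticity of demand is -0.79.

-0.79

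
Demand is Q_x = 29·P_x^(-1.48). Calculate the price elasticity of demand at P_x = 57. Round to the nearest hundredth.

-1.48

For a Cobb–Douglas (constant-elasticity) form Q_x = A·P_x^α·…, the elasticity with respect to P_x equals the exponent α at every point.
Here the exponent on P_x is -1.48, so the price elasticity of demand is -1.48.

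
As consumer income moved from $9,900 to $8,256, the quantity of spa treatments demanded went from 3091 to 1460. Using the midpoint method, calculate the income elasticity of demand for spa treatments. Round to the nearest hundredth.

%ΔQ = (1460 − 3091)/[(3091+1460)/2] = -1631/2275.5 ≈ -0.7168.
%ΔI = (8,256 − 9,900)/[(9,900+8,256)/2] = -1644/9078 ≈ -0.1811.
E_I = %ΔQ/%ΔI ≈ 3.96.
E_I > 1: normal good (luxury).

3.96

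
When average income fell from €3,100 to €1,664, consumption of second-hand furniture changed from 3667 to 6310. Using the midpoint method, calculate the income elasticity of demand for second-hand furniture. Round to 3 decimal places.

%ΔQ = (6310 − 3667)/[(3667+6310)/2] = 2643/4988.5 ≈ 0.5298.
%ΔM = (1,664 − 3,100)/[(3,100+1,664)/2] = -1436/2382 ≈ -0.6029.
E_I = %ΔQ/%ΔM ≈ -0.879.
E_I < 0: inferior good.

-0.879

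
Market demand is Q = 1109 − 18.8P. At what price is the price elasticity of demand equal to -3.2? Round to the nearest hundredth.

Set −bP/(a − bP) = −3.2 ⇒ bP = 3.2(a − bP) ⇒ bP(1+3.2) = 3.2·a.
P = 3.2·1109/(18.8·4.2) ≈ 44.94.

44.94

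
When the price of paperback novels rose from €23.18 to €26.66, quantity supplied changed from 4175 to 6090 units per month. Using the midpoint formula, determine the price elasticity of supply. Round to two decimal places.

%Δq = (6090 − 4175)/[(4175 + 6090)/2] = 1915/5132.5 ≈ 0.3731.
%ΔP = (26.66 − 23.18)/[(23.18 + 26.66)/2] = 3.48/24.92 ≈ 0.1396.
Arc elasticity E = %Δq/%ΔP ≈ 0.3731/0.1396 ≈ 2.67.
|E| > 1: supply is elastic over this range.

2.67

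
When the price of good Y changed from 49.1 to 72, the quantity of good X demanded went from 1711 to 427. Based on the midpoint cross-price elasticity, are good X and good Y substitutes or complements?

%ΔQ_x = (427 − 1711)/[(1711+427)/2] = -1284/1069 ≈ -1.2011.
%ΔP_y = (72 − 49.1)/[(49.1+72)/2] ≈ 0.3782.
E_xy = -1.2011/0.3782 ≈ -3.176.
E_xy < 0, so the goods are complements.

complements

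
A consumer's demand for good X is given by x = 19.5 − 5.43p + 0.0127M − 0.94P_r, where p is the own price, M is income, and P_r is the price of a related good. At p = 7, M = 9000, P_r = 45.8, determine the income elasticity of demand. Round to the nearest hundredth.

2.17

At the given point, x = 19.5 − 5.43(7) + 0.0127(9000) − 0.94(45.8) = 19.5 − 38.01 + 114.3 − 43.052 = 52.738.
∂x/∂M = +0.0127, so E_I = 0.0127·(9000/52.738) ≈ 2.17.
E_I > 1: normal good (luxury).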